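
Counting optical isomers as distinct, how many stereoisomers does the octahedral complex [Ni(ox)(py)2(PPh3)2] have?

An octahedron has six vertices in three trans pairs; every non-trans pair is cis.
Each ox is bidentate and must span two cis positions.
The distinct arrangements are (3 in all): py cis, PPh3 trans; py trans, PPh3 cis; py cis, PPh3 cis (chiral).
One of these lacks any improper symmetry element and so occurs as an enantiomeric pair, giving 3 + 1 = 4 stereoisomers in total.

4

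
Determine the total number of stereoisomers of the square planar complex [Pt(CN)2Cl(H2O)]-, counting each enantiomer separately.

The distinct arrangements are (2 in all): CN cis; CN trans.
Each arrangement has an internal mirror plane or centre of symmetry, so none is chiral.

2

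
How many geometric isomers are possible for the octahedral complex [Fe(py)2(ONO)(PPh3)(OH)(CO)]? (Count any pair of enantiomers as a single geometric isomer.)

9

An octahedron has six vertices in three trans pairs; every non-trans pair is cis.
Placing the ligands in turn and identifying arrangements related by rotation or reflection leaves 9 distinct geometric isomers.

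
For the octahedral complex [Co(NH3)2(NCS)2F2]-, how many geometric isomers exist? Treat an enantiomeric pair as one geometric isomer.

An octahedron has six vertices in three trans pairs; every non-trans pair is cis.
There are 5 geometric isomers: NH3 trans, NCS trans, F trans; NH3 cis, NCS cis, F trans; NH3 trans, NCS cis, F cis; NH3 cis, NCS cis, F cis (chiral); NH3 cis, NCS trans, F cis.

5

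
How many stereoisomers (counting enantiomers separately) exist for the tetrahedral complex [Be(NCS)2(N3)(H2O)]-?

Only one geometric arrangement is possible.

1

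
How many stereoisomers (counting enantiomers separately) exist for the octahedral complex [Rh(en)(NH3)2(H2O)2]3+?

4

An octahedron has six vertices in three trans pairs; every non-trans pair is cis.
Each en is bidentate and must span two cis positions.
The distinct arrangements are (3 in all): NH3 cis, H2O trans; NH3 cis, H2O cis (chiral); NH3 trans, H2O cis.
One of these lacks any improper symmetry element and so occurs as an enantiomeric pair, giving 3 + 1 = 4 stereoisomers in total.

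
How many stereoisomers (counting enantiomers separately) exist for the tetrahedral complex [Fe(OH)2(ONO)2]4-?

Only one geometric arrangement is possible.

1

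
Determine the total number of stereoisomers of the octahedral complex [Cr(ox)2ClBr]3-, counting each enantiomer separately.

3

In an octahedral complex each vertex has one trans partner and four cis neighbours.
Each ox is bidentate and must span two cis positions.
Systematic placement gives 2 geometric isomers: Cl and Br mutually trans; Cl and Br mutually cis (chiral).
One of these lacks any improper symmetry element and so occurs as an enantiomeric pair, giving 2 + 1 = 3 stereoisomers in total.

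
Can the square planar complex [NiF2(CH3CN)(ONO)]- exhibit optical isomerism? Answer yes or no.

no

A square has two trans pairs of vertices; adjacent vertices are cis.
Systematic placement gives 2 geometric isomers: F cis; F trans.
Each arrangement has an internal mirror plane or centre of symmetry, so none is chiral.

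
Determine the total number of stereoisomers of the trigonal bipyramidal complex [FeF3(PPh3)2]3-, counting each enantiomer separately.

Working through the distinct placements yields 3 geometric isomers: PPh3 both equatorial; PPh3 one axial, one equatorial; PPh3 both axial.
Each arrangement has an internal mirror plane or centre of symmetry, so none is chiral.

3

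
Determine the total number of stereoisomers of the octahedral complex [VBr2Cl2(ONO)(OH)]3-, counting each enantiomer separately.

8

In an octahedral complex each vertex has one trans partner and four cis neighbours.
Systematic placement gives 6 geometric isomers: Br trans, Cl trans; Br trans, Cl cis; Br cis, Cl cis (3 arrangements, 2 chiral); Br cis, Cl trans.
Of these, 2 lack any improper symmetry element and so occur as enantiomeric pairs, giving 6 + 2 = 8 stereoisomers in total.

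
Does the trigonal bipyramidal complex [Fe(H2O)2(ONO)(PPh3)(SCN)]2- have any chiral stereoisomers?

In a trigonal bipyramid the two axial positions differ from the three equatorial ones.
Placing the ligands in turn and identifying arrangements related by rotation or reflection leaves 7 distinct geometric isomers.
Of these, 3 lack any improper symmetry element and so occur as enantiomeric pairs, giving 7 + 3 = 10 stereoisomers in total.

yes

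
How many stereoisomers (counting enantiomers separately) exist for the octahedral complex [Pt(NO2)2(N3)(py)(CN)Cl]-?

15

The six octahedral sites form three mutually perpendicular trans pairs.
Systematic enumeration (placing each ligand type in turn and discarding arrangements equivalent by rotation or reflection) gives 9 geometric isomers.
Of these, 6 lack any improper symmetry element and so occur as enantiomeric pairs, giving 9 + 6 = 15 stereoisomers in total.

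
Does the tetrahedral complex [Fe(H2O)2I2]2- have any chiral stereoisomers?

All four vertices of a tetrahedron are equivalent and mutually adjacent, so cis/trans isomerism cannot arise.
Only one geometric arrangement is possible.

no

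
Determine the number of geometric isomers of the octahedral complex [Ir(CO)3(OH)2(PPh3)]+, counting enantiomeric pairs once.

3

There are 3 geometric isomers: CO mer, OH cis; CO mer, OH trans; CO fac, OH cis.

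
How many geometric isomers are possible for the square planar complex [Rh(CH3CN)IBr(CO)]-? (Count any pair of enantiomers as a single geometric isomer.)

3

In a square planar complex each vertex has one trans partner and two cis neighbours.
Systematic placement gives 3 geometric isomers: (Br/CO trans, CH3CN/I trans); (Br/I trans, CH3CN/CO trans); (Br/CH3CN trans, CO/I trans).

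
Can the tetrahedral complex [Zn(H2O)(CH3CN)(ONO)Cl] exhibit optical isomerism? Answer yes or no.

yes

All four vertices of a tetrahedron are equivalent and mutually adjacent, so cis/trans isomerism cannot arise.
Only one geometric arrangement is possible; it has no improper symmetry element, so it exists as a pair of enantiomers (2 stereoisomers).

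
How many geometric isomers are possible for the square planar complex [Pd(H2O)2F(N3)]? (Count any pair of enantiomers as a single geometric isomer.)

2

Working through the distinct placements yields 2 geometric isomers: H2O cis; H2O trans.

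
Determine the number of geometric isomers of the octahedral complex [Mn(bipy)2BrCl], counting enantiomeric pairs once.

2

Each bipy is bidentate and must span two cis positions.
The distinct arrangements are (2 in all): Br and Cl mutually trans; Br and Cl mutually cis (chiral).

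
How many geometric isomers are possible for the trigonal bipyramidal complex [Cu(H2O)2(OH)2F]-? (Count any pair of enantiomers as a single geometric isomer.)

5

In a trigonal bipyramid the two axial positions differ from the three equatorial ones.
Placing the ligands in turn and identifying arrangements related by rotation or reflection leaves 5 distinct geometric isomers.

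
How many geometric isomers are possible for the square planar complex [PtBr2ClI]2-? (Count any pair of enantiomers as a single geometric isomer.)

In a square planar complex each vertex has one trans partner and two cis neighbours.
The distinct arrangements are (2 in all): Br cis; Br trans.

2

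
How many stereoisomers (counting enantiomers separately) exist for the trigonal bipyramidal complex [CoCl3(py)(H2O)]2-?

4

A trigonal bipyramid has two axial and three equatorial sites, which are chemically inequivalent.
There are 4 geometric isomers: py equatorial, H2O equatorial; py equatorial, H2O axial; py axial, H2O equatorial; py axial, H2O axial.
Each arrangement has an internal mirror plane or centre of symmetry, so none is chiral.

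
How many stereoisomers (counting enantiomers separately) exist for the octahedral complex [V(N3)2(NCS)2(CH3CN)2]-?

6

Systematic placement gives 5 geometric isomers: N3 trans, NCS trans, CH3CN trans; N3 cis, NCS cis, CH3CN trans; N3 cis, NCS trans, CH3CN cis; N3 cis, NCS cis, CH3CN cis (chiral); N3 trans, NCS cis, CH3CN cis.
One of these lacks any improper symmetry element and so occurs as an enantiomeric pair, giving 5 + 1 = 6 stereoisomers in total.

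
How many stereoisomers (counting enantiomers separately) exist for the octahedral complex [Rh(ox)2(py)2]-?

In an octahedral complex each vertex has one trans partner and four cis neighbours.
Each ox is bidentate and must span two cis positions.
The distinct arrangements are (2 in all): py trans; py cis (chiral).
One of these lacks any improper symmetry element and so occurs as an enantiomeric pair, giving 2 + 1 = 3 stereoisomers in total.

3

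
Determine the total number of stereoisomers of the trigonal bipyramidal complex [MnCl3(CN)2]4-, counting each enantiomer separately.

In a trigonal bipyramid the two axial positions differ from the three equatorial ones.
The distinct arrangements are (3 in all): CN both axial; CN one axial, one equatorial; CN both equatorial.
Each arrangement has an internal mirror plane or centre of symmetry, so none is chiral.

3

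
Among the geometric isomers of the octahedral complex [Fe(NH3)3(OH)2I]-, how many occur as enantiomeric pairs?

An octahedron has six vertices in three trans pairs; every non-trans pair is cis.
There are 3 geometric isomers: NH3 mer, OH trans; NH3 fac, OH cis; NH3 mer, OH cis.
Each arrangement has an internal mirror plane or centre of symmetry, so none is chiral.

0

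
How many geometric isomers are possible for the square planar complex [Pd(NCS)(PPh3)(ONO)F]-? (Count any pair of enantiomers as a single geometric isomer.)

Working through the distinct placements yields 3 geometric isomers: (F/ONO trans, NCS/PPh3 trans); (F/PPh3 trans, NCS/ONO trans); (F/NCS trans, ONO/PPh3 trans).

3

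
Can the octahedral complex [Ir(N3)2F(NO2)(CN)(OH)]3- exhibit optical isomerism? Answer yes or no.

yes

In an octahedral complex each vertex has one trans partner and four cis neighbours.
Placing the ligands in turn and identifying arrangements related by rotation or reflection leaves 9 distinct geometric isomers.
Of these, 6 lack any improper symmetry element and so occur as enantiomeric pairs, giving 9 + 6 = 15 stereoisomers in total.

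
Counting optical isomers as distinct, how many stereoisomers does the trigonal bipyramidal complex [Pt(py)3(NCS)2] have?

In a trigonal bipyramid the two axial positions differ from the three equatorial ones.
The distinct arrangements are (3 in all): NCS both axial; NCS one axial, one equatorial; NCS both equatorial.
Each arrangement has an internal mirror plane or centre of symmetry, so none is chiral.

3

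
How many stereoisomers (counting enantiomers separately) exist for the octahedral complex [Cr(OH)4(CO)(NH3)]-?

2

The six octahedral sites form three mutually perpendicular trans pairs.
There are 2 geometric isomers: CO and NH3 mutually trans; CO and NH3 mutually cis.
Each arrangement has an internal mirror plane or centre of symmetry, so none is chiral.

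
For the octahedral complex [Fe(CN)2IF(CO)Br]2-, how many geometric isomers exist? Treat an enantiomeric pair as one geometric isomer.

An octahedron has six vertices in three trans pairs; every non-trans pair is cis.
Exhaustive case analysis gives 9 geometric isomers.

9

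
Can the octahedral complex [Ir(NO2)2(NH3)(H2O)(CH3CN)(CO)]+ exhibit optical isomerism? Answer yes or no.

yes

In an octahedral complex each vertex has one trans partner and four cis neighbours.
Systematic enumeration (placing each ligand type in turn and discarding arrangements equivalent by rotation or reflection) gives 9 geometric isomers.
Of these, 6 lack any improper symmetry element and so occur as enantiomeric pairs, giving 9 + 6 = 15 stereoisomers in total.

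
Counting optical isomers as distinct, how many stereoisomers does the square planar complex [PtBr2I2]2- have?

In a square planar complex each vertex has one trans partner and two cis neighbours.
The distinct arrangements are (2 in all): Br cis; Br trans.
Each arrangement has an internal mirror plane or centre of symmetry, so none is chiral.

2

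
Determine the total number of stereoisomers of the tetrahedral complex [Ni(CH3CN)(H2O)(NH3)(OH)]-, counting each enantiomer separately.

In a tetrahedral complex all four positions are equivalent and every pair of ligands is adjacent — there is no cis/trans distinction.
Only one geometric arrangement is possible; it has no improper symmetry element, so it exists as a pair of enantiomers (2 stereoisomers).

2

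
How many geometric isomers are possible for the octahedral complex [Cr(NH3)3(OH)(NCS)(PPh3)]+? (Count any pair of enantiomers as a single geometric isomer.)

4

There are 4 geometric isomers: NH3 mer (3 arrangements); NH3 fac (chiral).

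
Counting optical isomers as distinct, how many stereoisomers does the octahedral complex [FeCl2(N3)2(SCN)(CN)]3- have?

In an octahedral complex each vertex has one trans partner and four cis neighbours.
Systematic placement gives 6 geometric isomers: Cl cis, N3 cis (3 arrangements, 2 chiral); Cl cis, N3 trans; Cl trans, N3 cis; Cl trans, N3 trans.
Of these, 2 lack any improper symmetry element and so occur as enantiomeric pairs, giving 6 + 2 = 8 stereoisomers in total.

8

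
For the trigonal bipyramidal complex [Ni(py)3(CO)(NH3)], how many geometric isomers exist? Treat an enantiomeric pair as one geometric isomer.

In a trigonal bipyramid the two axial positions differ from the three equatorial ones.
The distinct arrangements are (4 in all): CO axial, NH3 axial; CO axial, NH3 equatorial; CO equatorial, NH3 axial; CO equatorial, NH3 equatorial.

4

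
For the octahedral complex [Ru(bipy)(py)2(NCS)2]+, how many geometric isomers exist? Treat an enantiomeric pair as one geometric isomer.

3

An octahedron has six vertices in three trans pairs; every non-trans pair is cis.
Each bipy is bidentate and must span two cis positions.
Working through the distinct placements yields 3 geometric isomers: py cis, NCS trans; py trans, NCS cis; py cis, NCS cis (chiral).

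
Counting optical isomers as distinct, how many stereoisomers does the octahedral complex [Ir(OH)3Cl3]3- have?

An octahedron has six vertices in three trans pairs; every non-trans pair is cis.
Systematic placement gives 2 geometric isomers: OH mer; OH fac.
Each arrangement has an internal mirror plane or centre of symmetry, so none is chiral.

2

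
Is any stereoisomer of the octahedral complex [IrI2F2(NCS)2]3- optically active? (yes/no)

yes

The distinct arrangements are (5 in all): I trans, F trans, NCS trans; I cis, F trans, NCS cis; I cis, F cis, NCS trans; I cis, F cis, NCS cis (chiral); I trans, F cis, NCS cis.
One of these lacks any improper symmetry element and so occurs as an enantiomeric pair, giving 5 + 1 = 6 stereoisomers in total.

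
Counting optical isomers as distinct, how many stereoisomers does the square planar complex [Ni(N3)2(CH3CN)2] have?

In a square planar complex each vertex has one trans partner and two cis neighbours.
Systematic placement gives 2 geometric isomers: N3 cis; N3 trans.
Each arrangement has an internal mirror plane or centre of symmetry, so none is chiral.

2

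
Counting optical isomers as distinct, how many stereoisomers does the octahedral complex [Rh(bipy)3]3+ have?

2

An octahedron has six vertices in three trans pairs; every non-trans pair is cis.
Each bipy is bidentate and must span two cis positions.
Only one geometric arrangement is possible; it has no improper symmetry element, so it exists as a pair of enantiomers (2 stereoisomers).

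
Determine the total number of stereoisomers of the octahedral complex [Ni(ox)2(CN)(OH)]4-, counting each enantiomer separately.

3

Each ox is bidentate and must span two cis positions.
Working through the distinct placements yields 2 geometric isomers: CN and OH mutually trans; CN and OH mutually cis (chiral).
One of these lacks any improper symmetry element and so occurs as an enantiomeric pair, giving 2 + 1 = 3 stereoisomers in total.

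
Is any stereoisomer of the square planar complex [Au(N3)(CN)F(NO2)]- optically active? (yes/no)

no

In a square planar complex each vertex has one trans partner and two cis neighbours.
The distinct arrangements are (3 in all): (CN/N3 trans, F/NO2 trans); (CN/NO2 trans, F/N3 trans); (CN/F trans, N3/NO2 trans).
Each arrangement has an internal mirror plane or centre of symmetry, so none is chiral.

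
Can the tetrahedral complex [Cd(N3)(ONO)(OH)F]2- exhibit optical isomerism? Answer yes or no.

yes

In a tetrahedral complex all four positions are equivalent and every pair of ligands is adjacent — there is no cis/trans distinction.
Only one geometric arrangement is possible; it has no improper symmetry element, so it exists as a pair of enantiomers (2 stereoisomers).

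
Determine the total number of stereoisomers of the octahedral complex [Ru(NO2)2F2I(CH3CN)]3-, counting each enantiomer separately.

8

In an octahedral complex each vertex has one trans partner and four cis neighbours.
Systematic placement gives 6 geometric isomers: NO2 trans, F cis; NO2 cis, F cis (3 arrangements, 2 chiral); NO2 trans, F trans; NO2 cis, F trans.
Of these, 2 lack any improper symmetry element and so occur as enantiomeric pairs, giving 6 + 2 = 8 stereoisomers in total.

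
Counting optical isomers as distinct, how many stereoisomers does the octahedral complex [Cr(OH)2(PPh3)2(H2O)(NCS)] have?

8

An octahedron has six vertices in three trans pairs; every non-trans pair is cis.
Systematic placement gives 6 geometric isomers: OH trans, PPh3 trans; OH cis, PPh3 cis (3 arrangements, 2 chiral); OH cis, PPh3 trans; OH trans, PPh3 cis.
Of these, 2 lack any improper symmetry element and so occur as enantiomeric pairs, giving 6 + 2 = 8 stereoisomers in total.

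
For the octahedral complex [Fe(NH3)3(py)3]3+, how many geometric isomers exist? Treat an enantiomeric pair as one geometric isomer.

2

The six octahedral sites form three mutually perpendicular trans pairs.
Working through the distinct placements yields 2 geometric isomers: NH3 mer; NH3 fac.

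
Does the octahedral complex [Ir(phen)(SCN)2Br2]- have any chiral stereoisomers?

yes

An octahedron has six vertices in three trans pairs; every non-trans pair is cis.
Each phen is bidentate and must span two cis positions.
There are 3 geometric isomers: SCN cis, Br trans; SCN cis, Br cis (chiral); SCN trans, Br cis.
One of these lacks any improper symmetry element and so occurs as an enantiomeric pair, giving 3 + 1 = 4 stereoisomers in total.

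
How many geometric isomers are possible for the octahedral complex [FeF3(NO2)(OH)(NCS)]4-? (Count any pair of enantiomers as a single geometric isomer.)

Systematic placement gives 4 geometric isomers: F mer (3 arrangements); F fac (chiral).

4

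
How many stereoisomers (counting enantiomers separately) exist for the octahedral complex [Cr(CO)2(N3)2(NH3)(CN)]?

8

An octahedron has six vertices in three trans pairs; every non-trans pair is cis.
Systematic placement gives 6 geometric isomers: CO cis, N3 cis (3 arrangements, 2 chiral); CO cis, N3 trans; CO trans, N3 cis; CO trans, N3 trans.
Of these, 2 lack any improper symmetry element and so occur as enantiomeric pairs, giving 6 + 2 = 8 stereoisomers in total.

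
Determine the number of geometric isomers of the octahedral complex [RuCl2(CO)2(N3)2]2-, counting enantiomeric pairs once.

An octahedron has six vertices in three trans pairs; every non-trans pair is cis.
Systematic placement gives 5 geometric isomers: Cl trans, CO trans, N3 trans; Cl cis, CO trans, N3 cis; Cl cis, CO cis, N3 trans; Cl cis, CO cis, N3 cis (chiral); Cl trans, CO cis, N3 cis.

5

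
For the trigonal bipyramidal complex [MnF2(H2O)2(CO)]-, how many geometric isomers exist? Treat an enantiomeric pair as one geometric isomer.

In a trigonal bipyramid the two axial positions differ from the three equatorial ones.
Systematic enumeration (placing each ligand type in turn and discarding arrangements equivalent by rotation or reflection) gives 5 geometric isomers.

5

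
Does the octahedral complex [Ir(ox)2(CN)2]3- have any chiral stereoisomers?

yes

The six octahedral sites form three mutually perpendicular trans pairs.
Each ox is bidentate and must span two cis positions.
Working through the distinct placements yields 2 geometric isomers: CN trans; CN cis (chiral).
One of these lacks any improper symmetry element and so occurs as an enantiomeric pair, giving 2 + 1 = 3 stereoisomers in total.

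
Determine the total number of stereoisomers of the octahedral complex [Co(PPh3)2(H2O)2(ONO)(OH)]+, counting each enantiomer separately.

Systematic placement gives 6 geometric isomers: PPh3 trans, H2O trans; PPh3 cis, H2O trans; PPh3 trans, H2O cis; PPh3 cis, H2O cis (3 arrangements, 2 chiral).
Of these, 2 lack any improper symmetry element and so occur as enantiomeric pairs, giving 6 + 2 = 8 stereoisomers in total.

8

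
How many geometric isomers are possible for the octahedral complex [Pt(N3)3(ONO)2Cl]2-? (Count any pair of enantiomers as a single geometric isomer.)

In an octahedral complex each vertex has one trans partner and four cis neighbours.
Systematic placement gives 3 geometric isomers: N3 mer, ONO trans; N3 fac, ONO cis; N3 mer, ONO cis.

3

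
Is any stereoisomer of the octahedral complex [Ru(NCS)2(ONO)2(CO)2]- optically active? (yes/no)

An octahedron has six vertices in three trans pairs; every non-trans pair is cis.
Working through the distinct placements yields 5 geometric isomers: NCS trans, ONO trans, CO trans; NCS cis, ONO cis, CO trans; NCS cis, ONO trans, CO cis; NCS cis, ONO cis, CO cis (chiral); NCS trans, ONO cis, CO cis.
One of these lacks any improper symmetry element and so occurs as an enantiomeric pair, giving 5 + 1 = 6 stereoisomers in total.

yes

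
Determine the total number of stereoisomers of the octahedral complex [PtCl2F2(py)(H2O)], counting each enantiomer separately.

The distinct arrangements are (6 in all): Cl trans, F trans; Cl trans, F cis; Cl cis, F cis (3 arrangements, 2 chiral); Cl cis, F trans.
Of these, 2 lack any improper symmetry element and so occur as enantiomeric pairs, giving 6 + 2 = 8 stereoisomers in total.

8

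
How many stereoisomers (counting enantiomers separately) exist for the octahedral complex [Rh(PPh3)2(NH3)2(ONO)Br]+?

8

The six octahedral sites form three mutually perpendicular trans pairs.
There are 6 geometric isomers: PPh3 trans, NH3 cis; PPh3 cis, NH3 cis (3 arrangements, 2 chiral); PPh3 trans, NH3 trans; PPh3 cis, NH3 trans.
Of these, 2 lack any improper symmetry element and so occur as enantiomeric pairs, giving 6 + 2 = 8 stereoisomers in total.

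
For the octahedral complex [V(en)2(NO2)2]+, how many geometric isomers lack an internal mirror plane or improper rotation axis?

An octahedron has six vertices in three trans pairs; every non-trans pair is cis.
Each en is bidentate and must span two cis positions.
The distinct arrangements are (2 in all): NO2 trans; NO2 cis (chiral).
One of these lacks any improper symmetry element and so occurs as an enantiomeric pair, giving 2 + 1 = 3 stereoisomers in total.

1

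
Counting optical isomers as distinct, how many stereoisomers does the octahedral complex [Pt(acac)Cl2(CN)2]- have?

4

Each acac is bidentate and must span two cis positions.
Systematic placement gives 3 geometric isomers: Cl cis, CN trans; Cl cis, CN cis (chiral); Cl trans, CN cis.
One of these lacks any improper symmetry element and so occurs as an enantiomeric pair, giving 3 + 1 = 4 stereoisomers in total.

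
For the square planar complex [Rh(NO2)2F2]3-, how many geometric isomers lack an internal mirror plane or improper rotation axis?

A square has two trans pairs of vertices; adjacent vertices are cis.
There are 2 geometric isomers: NO2 cis; NO2 trans.
Each arrangement has an internal mirror plane or centre of symmetry, so none is chiral.

0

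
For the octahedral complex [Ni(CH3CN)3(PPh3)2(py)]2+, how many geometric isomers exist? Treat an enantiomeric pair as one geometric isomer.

3

In an octahedral complex each vertex has one trans partner and four cis neighbours.
Systematic placement gives 3 geometric isomers: CH3CN mer, PPh3 cis; CH3CN mer, PPh3 trans; CH3CN fac, PPh3 cis.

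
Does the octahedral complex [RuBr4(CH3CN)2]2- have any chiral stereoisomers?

no

There are 2 geometric isomers: CH3CN trans; CH3CN cis.
Each arrangement has an internal mirror plane or centre of symmetry, so none is chiral.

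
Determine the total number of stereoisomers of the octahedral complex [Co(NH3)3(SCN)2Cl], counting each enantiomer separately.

3

An octahedron has six vertices in three trans pairs; every non-trans pair is cis.
Systematic placement gives 3 geometric isomers: NH3 mer, SCN trans; NH3 fac, SCN cis; NH3 mer, SCN cis.
Each arrangement has an internal mirror plane or centre of symmetry, so none is chiral.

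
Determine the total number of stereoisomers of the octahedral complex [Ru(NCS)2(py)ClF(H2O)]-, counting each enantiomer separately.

15

Exhaustive case analysis gives 9 geometric isomers.
Of these, 6 lack any improper symmetry element and so occur as enantiomeric pairs, giving 9 + 6 = 15 stereoisomers in total.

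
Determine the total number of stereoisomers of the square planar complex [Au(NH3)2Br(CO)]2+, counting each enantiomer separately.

A square has two trans pairs of vertices; adjacent vertices are cis.
Working through the distinct placements yields 2 geometric isomers: NH3 cis; NH3 trans.
Each arrangement has an internal mirror plane or centre of symmetry, so none is chiral.

2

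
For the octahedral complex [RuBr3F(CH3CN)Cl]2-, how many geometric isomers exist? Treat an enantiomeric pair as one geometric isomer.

4

Systematic placement gives 4 geometric isomers: Br mer (3 arrangements); Br fac (chiral).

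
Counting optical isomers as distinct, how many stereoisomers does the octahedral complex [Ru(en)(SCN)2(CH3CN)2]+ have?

In an octahedral complex each vertex has one trans partner and four cis neighbours.
Each en is bidentate and must span two cis positions.
There are 3 geometric isomers: SCN cis, CH3CN trans; SCN cis, CH3CN cis (chiral); SCN trans, CH3CN cis.
One of these lacks any improper symmetry element and so occurs as an enantiomeric pair, giving 3 + 1 = 4 stereoisomers in total.

4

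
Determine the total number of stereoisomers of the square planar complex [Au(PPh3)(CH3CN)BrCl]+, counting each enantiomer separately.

In a square planar complex each vertex has one trans partner and two cis neighbours.
The distinct arrangements are (3 in all): (Br/Cl trans, CH3CN/PPh3 trans); (Br/PPh3 trans, CH3CN/Cl trans); (Br/CH3CN trans, Cl/PPh3 trans).
Each arrangement has an internal mirror plane or centre of symmetry, so none is chiral.

3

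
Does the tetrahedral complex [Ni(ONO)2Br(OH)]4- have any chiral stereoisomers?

no

In a tetrahedral complex all four positions are equivalent and every pair of ligands is adjacent — there is no cis/trans distinction.
Only one geometric arrangement is possible.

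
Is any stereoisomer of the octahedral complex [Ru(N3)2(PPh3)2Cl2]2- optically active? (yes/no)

In an octahedral complex each vertex has one trans partner and four cis neighbours.
There are 5 geometric isomers: N3 trans, PPh3 trans, Cl trans; N3 cis, PPh3 cis, Cl trans; N3 cis, PPh3 trans, Cl cis; N3 cis, PPh3 cis, Cl cis (chiral); N3 trans, PPh3 cis, Cl cis.
One of these lacks any improper symmetry element and so occurs as an enantiomeric pair, giving 5 + 1 = 6 stereoisomers in total.

yes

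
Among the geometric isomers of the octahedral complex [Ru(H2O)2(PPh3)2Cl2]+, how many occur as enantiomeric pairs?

In an octahedral complex each vertex has one trans partner and four cis neighbours.
The distinct arrangements are (5 in all): H2O trans, PPh3 trans, Cl trans; H2O cis, PPh3 cis, Cl trans; H2O cis, PPh3 trans, Cl cis; H2O cis, PPh3 cis, Cl cis (chiral); H2O trans, PPh3 cis, Cl cis.
One of these lacks any improper symmetry element and so occurs as an enantiomeric pair, giving 5 + 1 = 6 stereoisomers in total.

1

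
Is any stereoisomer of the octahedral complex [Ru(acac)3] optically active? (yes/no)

yes

An octahedron has six vertices in three trans pairs; every non-trans pair is cis.
Each acac is bidentate and must span two cis positions.
Only one geometric arrangement is possible; it has no improper symmetry element, so it exists as a pair of enantiomers (2 stereoisomers).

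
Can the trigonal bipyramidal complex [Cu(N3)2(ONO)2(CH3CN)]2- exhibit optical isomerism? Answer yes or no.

yes

Exhaustive case analysis gives 5 geometric isomers.
One of these lacks any improper symmetry element and so occurs as an enantiomeric pair, giving 5 + 1 = 6 stereoisomers in total.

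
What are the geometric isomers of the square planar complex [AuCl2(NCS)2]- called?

There are 2 geometric isomers: Cl cis; Cl trans.

cis and trans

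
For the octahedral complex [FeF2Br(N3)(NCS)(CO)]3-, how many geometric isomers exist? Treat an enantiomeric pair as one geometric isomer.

In an octahedral complex each vertex has one trans partner and four cis neighbours.
Placing the ligands in turn and identifying arrangements related by rotation or reflection leaves 9 distinct geometric isomers.

9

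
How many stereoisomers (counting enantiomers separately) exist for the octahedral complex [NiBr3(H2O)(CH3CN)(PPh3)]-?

An octahedron has six vertices in three trans pairs; every non-trans pair is cis.
Systematic placement gives 4 geometric isomers: Br mer (3 arrangements); Br fac (chiral).
One of these lacks any improper symmetry element and so occurs as an enantiomeric pair, giving 4 + 1 = 5 stereoisomers in total.

5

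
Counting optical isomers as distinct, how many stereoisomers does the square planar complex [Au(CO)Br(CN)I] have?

In a square planar complex each vertex has one trans partner and two cis neighbours.
Working through the distinct placements yields 3 geometric isomers: (Br/CO trans, CN/I trans); (Br/I trans, CN/CO trans); (Br/CN trans, CO/I trans).
Each arrangement has an internal mirror plane or centre of symmetry, so none is chiral.

3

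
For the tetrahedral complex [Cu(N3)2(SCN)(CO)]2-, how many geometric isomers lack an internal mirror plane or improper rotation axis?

0

All four vertices of a tetrahedron are equivalent and mutually adjacent, so cis/trans isomerism cannot arise.
Only one geometric arrangement is possible.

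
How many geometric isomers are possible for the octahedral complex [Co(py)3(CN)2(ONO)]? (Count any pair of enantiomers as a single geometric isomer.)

3

An octahedron has six vertices in three trans pairs; every non-trans pair is cis.
There are 3 geometric isomers: py mer, CN trans; py mer, CN cis; py fac, CN cis.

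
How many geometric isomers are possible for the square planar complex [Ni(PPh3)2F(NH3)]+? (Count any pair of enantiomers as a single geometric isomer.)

2

Working through the distinct placements yields 2 geometric isomers: PPh3 cis; PPh3 trans.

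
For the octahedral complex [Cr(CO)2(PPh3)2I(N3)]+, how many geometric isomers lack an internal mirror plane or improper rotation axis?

Systematic placement gives 6 geometric isomers: CO trans, PPh3 trans; CO trans, PPh3 cis; CO cis, PPh3 trans; CO cis, PPh3 cis (3 arrangements, 2 chiral).
Of these, 2 lack any improper symmetry element and so occur as enantiomeric pairs, giving 6 + 2 = 8 stereoisomers in total.

2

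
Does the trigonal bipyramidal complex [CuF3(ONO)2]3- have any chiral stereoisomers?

In a trigonal bipyramid the two axial positions differ from the three equatorial ones.
The distinct arrangements are (3 in all): ONO both equatorial; ONO one axial, one equatorial; ONO both axial.
Each arrangement has an internal mirror plane or centre of symmetry, so none is chiral.

no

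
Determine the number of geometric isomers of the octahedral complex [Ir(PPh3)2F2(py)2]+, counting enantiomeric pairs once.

An octahedron has six vertices in three trans pairs; every non-trans pair is cis.
Systematic placement gives 5 geometric isomers: PPh3 trans, F trans, py trans; PPh3 cis, F trans, py cis; PPh3 cis, F cis, py trans; PPh3 cis, F cis, py cis (chiral); PPh3 trans, F cis, py cis.

5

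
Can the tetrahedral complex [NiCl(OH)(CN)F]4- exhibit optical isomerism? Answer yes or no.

yes

All four vertices of a tetrahedron are equivalent and mutually adjacent, so cis/trans isomerism cannot arise.
Only one geometric arrangement is possible; it has no improper symmetry element, so it exists as a pair of enantiomers (2 stereoisomers).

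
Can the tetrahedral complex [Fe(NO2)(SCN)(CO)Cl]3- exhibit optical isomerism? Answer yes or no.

Only one geometric arrangement is possible; it has no improper symmetry element, so it exists as a pair of enantiomers (2 stereoisomers).

yes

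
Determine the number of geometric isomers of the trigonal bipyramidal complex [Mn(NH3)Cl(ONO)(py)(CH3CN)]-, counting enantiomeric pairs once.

A trigonal bipyramid has two axial and three equatorial sites, which are chemically inequivalent.
Exhaustive case analysis gives 10 geometric isomers.

10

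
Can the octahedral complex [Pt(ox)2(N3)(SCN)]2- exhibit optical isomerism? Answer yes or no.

An octahedron has six vertices in three trans pairs; every non-trans pair is cis.
Each ox is bidentate and must span two cis positions.
Systematic placement gives 2 geometric isomers: N3 and SCN mutually trans; N3 and SCN mutually cis (chiral).
One of these lacks any improper symmetry element and so occurs as an enantiomeric pair, giving 2 + 1 = 3 stereoisomers in total.

yes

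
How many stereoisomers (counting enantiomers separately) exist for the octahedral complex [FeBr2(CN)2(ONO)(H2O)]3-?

8

An octahedron has six vertices in three trans pairs; every non-trans pair is cis.
Working through the distinct placements yields 6 geometric isomers: Br trans, CN trans; Br trans, CN cis; Br cis, CN cis (3 arrangements, 2 chiral); Br cis, CN trans.
Of these, 2 lack any improper symmetry element and so occur as enantiomeric pairs, giving 6 + 2 = 8 stereoisomers in total.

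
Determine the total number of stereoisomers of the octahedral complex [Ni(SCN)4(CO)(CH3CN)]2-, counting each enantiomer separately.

Working through the distinct placements yields 2 geometric isomers: CO and CH3CN mutually trans; CO and CH3CN mutually cis.
Each arrangement has an internal mirror plane or centre of symmetry, so none is chiral.

2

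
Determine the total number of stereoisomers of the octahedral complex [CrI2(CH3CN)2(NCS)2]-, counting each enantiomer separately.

The six octahedral sites form three mutually perpendicular trans pairs.
Systematic placement gives 5 geometric isomers: I trans, CH3CN trans, NCS trans; I cis, CH3CN trans, NCS cis; I cis, CH3CN cis, NCS trans; I cis, CH3CN cis, NCS cis (chiral); I trans, CH3CN cis, NCS cis.
One of these lacks any improper symmetry element and so occurs as an enantiomeric pair, giving 5 + 1 = 6 stereoisomers in total.

6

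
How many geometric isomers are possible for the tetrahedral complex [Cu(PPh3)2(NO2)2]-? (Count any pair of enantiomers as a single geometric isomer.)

All four vertices of a tetrahedron are equivalent and mutually adjacent, so cis/trans isomerism cannot arise.
Only one geometric arrangement is possible.

1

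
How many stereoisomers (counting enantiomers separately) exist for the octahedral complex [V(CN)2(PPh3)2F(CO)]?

8

In an octahedral complex each vertex has one trans partner and four cis neighbours.
Systematic placement gives 6 geometric isomers: CN trans, PPh3 trans; CN trans, PPh3 cis; CN cis, PPh3 trans; CN cis, PPh3 cis (3 arrangements, 2 chiral).
Of these, 2 lack any improper symmetry element and so occur as enantiomeric pairs, giving 6 + 2 = 8 stereoisomers in total.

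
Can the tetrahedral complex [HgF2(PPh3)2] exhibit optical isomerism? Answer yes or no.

no

Only one geometric arrangement is possible.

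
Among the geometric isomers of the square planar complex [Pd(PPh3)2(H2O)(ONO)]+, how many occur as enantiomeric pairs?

0

Systematic placement gives 2 geometric isomers: PPh3 cis; PPh3 trans.
Each arrangement has an internal mirror plane or centre of symmetry, so none is chiral.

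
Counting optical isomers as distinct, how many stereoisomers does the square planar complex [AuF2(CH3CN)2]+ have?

A square has two trans pairs of vertices; adjacent vertices are cis.
Systematic placement gives 2 geometric isomers: F cis; F trans.
Each arrangement has an internal mirror plane or centre of symmetry, so none is chiral.

2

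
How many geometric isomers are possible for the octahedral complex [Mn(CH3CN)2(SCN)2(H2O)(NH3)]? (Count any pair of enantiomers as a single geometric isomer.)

The distinct arrangements are (6 in all): CH3CN trans, SCN trans; CH3CN trans, SCN cis; CH3CN cis, SCN trans; CH3CN cis, SCN cis (3 arrangements, 2 chiral).

6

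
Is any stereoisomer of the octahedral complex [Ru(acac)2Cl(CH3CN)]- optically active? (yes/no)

yes

In an octahedral complex each vertex has one trans partner and four cis neighbours.
Each acac is bidentate and must span two cis positions.
The distinct arrangements are (2 in all): Cl and CH3CN mutually trans; Cl and CH3CN mutually cis (chiral).
One of these lacks any improper symmetry element and so occurs as an enantiomeric pair, giving 2 + 1 = 3 stereoisomers in total.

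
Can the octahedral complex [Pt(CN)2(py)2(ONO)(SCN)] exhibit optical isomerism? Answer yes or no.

The six octahedral sites form three mutually perpendicular trans pairs.
There are 6 geometric isomers: CN trans, py trans; CN trans, py cis; CN cis, py trans; CN cis, py cis (3 arrangements, 2 chiral).
Of these, 2 lack any improper symmetry element and so occur as enantiomeric pairs, giving 6 + 2 = 8 stereoisomers in total.

yes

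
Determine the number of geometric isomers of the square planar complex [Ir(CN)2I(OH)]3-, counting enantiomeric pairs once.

2

Systematic placement gives 2 geometric isomers: CN cis; CN trans.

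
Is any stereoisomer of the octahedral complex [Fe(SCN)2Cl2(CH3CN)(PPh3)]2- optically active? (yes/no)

yes

An octahedron has six vertices in three trans pairs; every non-trans pair is cis.
The distinct arrangements are (6 in all): SCN trans, Cl cis; SCN cis, Cl cis (3 arrangements, 2 chiral); SCN trans, Cl trans; SCN cis, Cl trans.
Of these, 2 lack any improper symmetry element and so occur as enantiomeric pairs, giving 6 + 2 = 8 stereoisomers in total.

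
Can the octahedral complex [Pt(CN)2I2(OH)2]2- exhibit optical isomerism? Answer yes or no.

In an octahedral complex each vertex has one trans partner and four cis neighbours.
The distinct arrangements are (5 in all): CN trans, I trans, OH trans; CN trans, I cis, OH cis; CN cis, I cis, OH trans; CN cis, I cis, OH cis (chiral); CN cis, I trans, OH cis.
One of these lacks any improper symmetry element and so occurs as an enantiomeric pair, giving 5 + 1 = 6 stereoisomers in total.

yes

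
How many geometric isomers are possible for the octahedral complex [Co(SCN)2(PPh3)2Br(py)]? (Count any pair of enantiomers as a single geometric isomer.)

6

An octahedron has six vertices in three trans pairs; every non-trans pair is cis.
There are 6 geometric isomers: SCN cis, PPh3 cis (3 arrangements, 2 chiral); SCN trans, PPh3 cis; SCN cis, PPh3 trans; SCN trans, PPh3 trans.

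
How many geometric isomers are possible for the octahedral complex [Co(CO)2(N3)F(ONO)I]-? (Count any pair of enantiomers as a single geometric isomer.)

9

In an octahedral complex each vertex has one trans partner and four cis neighbours.
Systematic enumeration (placing each ligand type in turn and discarding arrangements equivalent by rotation or reflection) gives 9 geometric isomers.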